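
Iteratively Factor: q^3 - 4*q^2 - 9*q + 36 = (q - 3)*(q^2 - q - 12) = (q - 4)*(q - 3)*(q + 3)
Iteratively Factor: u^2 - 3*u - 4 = (u + 1)*(u - 4)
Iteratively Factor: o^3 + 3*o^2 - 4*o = (o + 4)*(o^2 - o) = o*(o + 4)*(o - 1)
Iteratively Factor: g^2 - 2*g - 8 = (g - 4)*(g + 2)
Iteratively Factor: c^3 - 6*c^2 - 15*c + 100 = (c - 5)*(c^2 - c - 20) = (c - 5)^2*(c + 4)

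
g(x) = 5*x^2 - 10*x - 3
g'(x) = 10*x - 10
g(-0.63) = 5.28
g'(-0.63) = -16.30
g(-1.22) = 16.64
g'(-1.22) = -22.20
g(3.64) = 26.85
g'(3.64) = 26.40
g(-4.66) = 152.18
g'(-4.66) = -56.60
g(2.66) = 5.78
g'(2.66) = 16.60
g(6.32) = 133.51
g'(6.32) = 53.20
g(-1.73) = 29.26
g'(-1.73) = -27.30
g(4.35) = 48.11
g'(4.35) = 33.50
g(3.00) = 12.00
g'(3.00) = 20.00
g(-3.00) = 72.00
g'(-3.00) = -40.00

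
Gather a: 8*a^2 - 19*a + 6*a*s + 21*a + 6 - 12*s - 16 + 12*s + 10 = 8*a^2 + a*(6*s + 2)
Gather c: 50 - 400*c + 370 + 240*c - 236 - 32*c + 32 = 216 - 192*c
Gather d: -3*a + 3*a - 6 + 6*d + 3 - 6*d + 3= 0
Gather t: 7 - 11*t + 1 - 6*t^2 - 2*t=-6*t^2 - 13*t + 8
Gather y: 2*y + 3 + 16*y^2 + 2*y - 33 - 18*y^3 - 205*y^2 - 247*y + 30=-18*y^3 - 189*y^2 - 243*y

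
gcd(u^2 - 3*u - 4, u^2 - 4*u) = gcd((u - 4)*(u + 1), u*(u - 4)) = u - 4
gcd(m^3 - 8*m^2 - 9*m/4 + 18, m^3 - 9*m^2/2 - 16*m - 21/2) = m + 3/2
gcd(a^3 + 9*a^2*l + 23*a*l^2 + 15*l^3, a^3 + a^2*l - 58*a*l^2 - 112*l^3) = 1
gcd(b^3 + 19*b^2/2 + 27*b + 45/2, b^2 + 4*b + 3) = b + 3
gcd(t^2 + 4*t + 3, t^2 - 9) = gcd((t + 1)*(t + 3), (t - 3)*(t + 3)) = t + 3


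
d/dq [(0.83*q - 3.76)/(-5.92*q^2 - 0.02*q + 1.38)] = (4.9136*q^2 - 44.5184*q + 1.0702)/(35.0464*q^4 + 0.2368*q^3 - 16.3388*q^2 - 0.0552*q + 1.9044)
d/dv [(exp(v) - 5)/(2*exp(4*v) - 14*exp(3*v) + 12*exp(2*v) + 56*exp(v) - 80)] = (-3*exp(v) - 2)*exp(v)/(2*(exp(5*v) - 2*exp(4*v) - 8*exp(3*v) + 16*exp(2*v) + 16*exp(v) - 32))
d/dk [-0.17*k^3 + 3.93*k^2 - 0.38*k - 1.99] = -0.51*k^2 + 7.86*k - 0.38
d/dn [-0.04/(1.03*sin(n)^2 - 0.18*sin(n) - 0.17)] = (0.0824*sin(n) - 0.0072)*cos(n)/(-1.03*sin(n)^2 + 0.18*sin(n) + 0.17)^2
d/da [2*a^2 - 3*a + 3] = 4*a - 3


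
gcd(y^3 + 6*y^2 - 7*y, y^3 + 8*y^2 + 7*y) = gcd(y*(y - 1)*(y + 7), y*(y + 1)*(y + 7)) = y^2 + 7*y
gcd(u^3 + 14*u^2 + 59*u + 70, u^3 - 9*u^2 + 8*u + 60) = u + 2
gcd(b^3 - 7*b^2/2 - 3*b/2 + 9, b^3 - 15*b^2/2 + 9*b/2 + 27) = b^2 - 3*b/2 - 9/2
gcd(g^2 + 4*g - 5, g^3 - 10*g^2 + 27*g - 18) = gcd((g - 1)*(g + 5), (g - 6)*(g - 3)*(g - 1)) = g - 1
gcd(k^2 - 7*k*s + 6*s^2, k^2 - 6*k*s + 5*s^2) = -k + s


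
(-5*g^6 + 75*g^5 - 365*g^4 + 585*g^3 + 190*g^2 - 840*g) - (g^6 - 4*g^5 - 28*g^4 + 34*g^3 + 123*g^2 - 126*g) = -6*g^6 + 79*g^5 - 337*g^4 + 551*g^3 + 67*g^2 - 714*g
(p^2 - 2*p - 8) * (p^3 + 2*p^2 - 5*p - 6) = p^5 - 17*p^3 - 12*p^2 + 52*p + 48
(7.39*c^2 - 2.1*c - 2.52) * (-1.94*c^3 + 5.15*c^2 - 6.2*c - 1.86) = -14.3366*c^5 + 42.1325*c^4 - 51.7442*c^3 - 13.7034*c^2 + 19.53*c + 4.6872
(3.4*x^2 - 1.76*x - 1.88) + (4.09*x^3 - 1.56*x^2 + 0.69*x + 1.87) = 4.09*x^3 + 1.84*x^2 - 1.07*x - 0.00999999999999979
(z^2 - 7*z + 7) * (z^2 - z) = z^4 - 8*z^3 + 14*z^2 - 7*z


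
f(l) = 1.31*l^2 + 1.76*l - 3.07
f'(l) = 2.62*l + 1.76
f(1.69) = 3.65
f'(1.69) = 6.19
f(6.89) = 71.24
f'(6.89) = 19.81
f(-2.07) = -1.10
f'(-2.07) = -3.66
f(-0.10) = -3.23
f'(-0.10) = 1.50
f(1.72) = 3.83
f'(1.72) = 6.27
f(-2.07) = -1.10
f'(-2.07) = -3.66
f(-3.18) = 4.58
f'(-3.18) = -6.57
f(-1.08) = -3.44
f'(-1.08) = -1.07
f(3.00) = 14.00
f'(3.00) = 9.62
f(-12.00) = 164.45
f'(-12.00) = -29.68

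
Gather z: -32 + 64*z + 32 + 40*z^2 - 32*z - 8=40*z^2 + 32*z - 8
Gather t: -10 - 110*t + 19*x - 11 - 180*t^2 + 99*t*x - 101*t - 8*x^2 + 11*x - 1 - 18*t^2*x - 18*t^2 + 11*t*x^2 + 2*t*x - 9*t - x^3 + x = t^2*(-18*x - 198) + t*(11*x^2 + 101*x - 220) - x^3 - 8*x^2 + 31*x - 22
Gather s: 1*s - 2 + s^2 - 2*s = s^2 - s - 2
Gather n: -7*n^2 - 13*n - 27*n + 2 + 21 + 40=-7*n^2 - 40*n + 63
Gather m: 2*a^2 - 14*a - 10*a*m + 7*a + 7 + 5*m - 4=2*a^2 - 7*a + m*(5 - 10*a) + 3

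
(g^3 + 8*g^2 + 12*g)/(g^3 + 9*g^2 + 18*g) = (g + 2)/(g + 3)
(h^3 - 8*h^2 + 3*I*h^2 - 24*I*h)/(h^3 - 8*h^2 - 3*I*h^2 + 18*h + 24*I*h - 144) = h/(h - 6*I)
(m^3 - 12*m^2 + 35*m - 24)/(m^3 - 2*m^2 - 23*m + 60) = (m^2 - 9*m + 8)/(m^2 + m - 20)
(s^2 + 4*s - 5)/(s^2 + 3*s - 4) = (s + 5)/(s + 4)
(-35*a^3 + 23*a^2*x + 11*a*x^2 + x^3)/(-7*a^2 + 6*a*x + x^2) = 5*a + x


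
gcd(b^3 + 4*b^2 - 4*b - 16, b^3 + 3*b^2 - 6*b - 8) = b^2 + 2*b - 8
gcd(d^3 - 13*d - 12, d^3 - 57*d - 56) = d + 1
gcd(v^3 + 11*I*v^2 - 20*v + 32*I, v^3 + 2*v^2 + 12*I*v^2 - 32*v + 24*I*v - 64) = v^2 + 12*I*v - 32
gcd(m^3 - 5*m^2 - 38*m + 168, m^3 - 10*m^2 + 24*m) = m - 4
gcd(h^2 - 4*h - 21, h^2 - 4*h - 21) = h^2 - 4*h - 21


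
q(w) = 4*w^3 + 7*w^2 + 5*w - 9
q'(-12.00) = 1565.00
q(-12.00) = -5973.00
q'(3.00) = 155.00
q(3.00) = 177.00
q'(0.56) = 16.60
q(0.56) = -3.30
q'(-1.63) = 14.06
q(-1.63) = -15.87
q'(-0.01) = 4.86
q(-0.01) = -9.05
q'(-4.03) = 143.47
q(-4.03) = -177.27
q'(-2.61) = 50.21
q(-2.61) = -45.48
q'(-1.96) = 23.66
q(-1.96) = -22.03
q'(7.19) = 726.01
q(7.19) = 1875.60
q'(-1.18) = 5.19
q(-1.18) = -11.73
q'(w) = 12*w^2 + 14*w + 5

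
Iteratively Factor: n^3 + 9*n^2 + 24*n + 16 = (n + 1)*(n^2 + 8*n + 16) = (n + 1)*(n + 4)*(n + 4)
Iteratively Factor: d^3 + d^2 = (d)*(d^2 + d) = d*(d + 1)*(d)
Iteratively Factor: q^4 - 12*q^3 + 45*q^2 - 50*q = (q - 5)*(q^3 - 7*q^2 + 10*q) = (q - 5)^2*(q^2 - 2*q) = (q - 5)^2*(q - 2)*(q)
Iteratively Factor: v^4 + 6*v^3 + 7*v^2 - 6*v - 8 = (v + 4)*(v^3 + 2*v^2 - v - 2) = (v + 1)*(v + 4)*(v^2 + v - 2) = (v + 1)*(v + 2)*(v + 4)*(v - 1)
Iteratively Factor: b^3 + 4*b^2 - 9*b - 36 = (b + 3)*(b^2 + b - 12) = (b - 3)*(b + 3)*(b + 4)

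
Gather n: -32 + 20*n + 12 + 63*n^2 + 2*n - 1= 63*n^2 + 22*n - 21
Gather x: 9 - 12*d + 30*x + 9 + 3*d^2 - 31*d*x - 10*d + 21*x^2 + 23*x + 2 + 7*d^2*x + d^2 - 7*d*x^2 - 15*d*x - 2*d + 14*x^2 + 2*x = 4*d^2 - 24*d + x^2*(35 - 7*d) + x*(7*d^2 - 46*d + 55) + 20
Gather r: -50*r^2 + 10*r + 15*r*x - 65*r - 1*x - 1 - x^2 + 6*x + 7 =-50*r^2 + r*(15*x - 55) - x^2 + 5*x + 6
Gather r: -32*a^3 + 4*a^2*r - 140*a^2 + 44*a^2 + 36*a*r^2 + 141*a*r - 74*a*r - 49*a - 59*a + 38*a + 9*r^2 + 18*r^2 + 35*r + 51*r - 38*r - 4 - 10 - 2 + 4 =-32*a^3 - 96*a^2 - 70*a + r^2*(36*a + 27) + r*(4*a^2 + 67*a + 48) - 12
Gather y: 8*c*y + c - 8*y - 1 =c + y*(8*c - 8) - 1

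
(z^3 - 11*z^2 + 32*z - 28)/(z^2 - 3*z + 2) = (z^2 - 9*z + 14)/(z - 1)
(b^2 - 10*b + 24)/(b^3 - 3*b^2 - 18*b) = (b - 4)/(b*(b + 3))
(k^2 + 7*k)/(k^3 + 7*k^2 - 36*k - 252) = k/(k^2 - 36)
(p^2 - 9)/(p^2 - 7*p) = (p^2 - 9)/(p*(p - 7))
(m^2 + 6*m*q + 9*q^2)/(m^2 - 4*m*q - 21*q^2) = (-m - 3*q)/(-m + 7*q)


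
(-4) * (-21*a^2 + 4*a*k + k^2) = 84*a^2 - 16*a*k - 4*k^2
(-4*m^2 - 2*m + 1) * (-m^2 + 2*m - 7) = 4*m^4 - 6*m^3 + 23*m^2 + 16*m - 7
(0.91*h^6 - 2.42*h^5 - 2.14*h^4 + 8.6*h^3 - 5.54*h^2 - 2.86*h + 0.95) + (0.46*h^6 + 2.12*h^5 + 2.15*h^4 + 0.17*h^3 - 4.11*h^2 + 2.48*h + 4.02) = 1.37*h^6 - 0.3*h^5 + 0.00999999999999979*h^4 + 8.77*h^3 - 9.65*h^2 - 0.38*h + 4.97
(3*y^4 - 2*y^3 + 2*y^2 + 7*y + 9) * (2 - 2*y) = -6*y^5 + 10*y^4 - 8*y^3 - 10*y^2 - 4*y + 18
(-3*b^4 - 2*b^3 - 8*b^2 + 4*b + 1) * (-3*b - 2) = 9*b^5 + 12*b^4 + 28*b^3 + 4*b^2 - 11*b - 2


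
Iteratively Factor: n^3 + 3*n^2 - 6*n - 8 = (n + 1)*(n^2 + 2*n - 8) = (n + 1)*(n + 4)*(n - 2)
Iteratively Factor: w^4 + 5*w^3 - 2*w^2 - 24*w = (w)*(w^3 + 5*w^2 - 2*w - 24) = w*(w + 4)*(w^2 + w - 6) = w*(w + 3)*(w + 4)*(w - 2)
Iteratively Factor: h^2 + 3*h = (h + 3)*(h)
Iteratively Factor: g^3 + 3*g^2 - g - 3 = (g + 3)*(g^2 - 1) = (g + 1)*(g + 3)*(g - 1)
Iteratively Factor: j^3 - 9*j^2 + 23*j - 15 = (j - 3)*(j^2 - 6*j + 5) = (j - 5)*(j - 3)*(j - 1)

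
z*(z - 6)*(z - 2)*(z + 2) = z^4 - 6*z^3 - 4*z^2 + 24*z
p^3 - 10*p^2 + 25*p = p*(p - 5)^2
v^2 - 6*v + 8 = (v - 4)*(v - 2)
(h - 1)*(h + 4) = h^2 + 3*h - 4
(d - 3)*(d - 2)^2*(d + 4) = d^4 - 3*d^3 - 12*d^2 + 52*d - 48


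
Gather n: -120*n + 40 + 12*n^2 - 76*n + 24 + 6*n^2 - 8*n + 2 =18*n^2 - 204*n + 66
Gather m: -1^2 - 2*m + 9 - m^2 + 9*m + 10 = -m^2 + 7*m + 18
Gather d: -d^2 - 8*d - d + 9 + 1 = -d^2 - 9*d + 10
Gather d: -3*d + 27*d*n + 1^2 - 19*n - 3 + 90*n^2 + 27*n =d*(27*n - 3) + 90*n^2 + 8*n - 2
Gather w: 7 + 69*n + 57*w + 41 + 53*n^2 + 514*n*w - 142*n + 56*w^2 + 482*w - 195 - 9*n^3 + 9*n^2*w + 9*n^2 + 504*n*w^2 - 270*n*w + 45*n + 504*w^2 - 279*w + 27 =-9*n^3 + 62*n^2 - 28*n + w^2*(504*n + 560) + w*(9*n^2 + 244*n + 260) - 120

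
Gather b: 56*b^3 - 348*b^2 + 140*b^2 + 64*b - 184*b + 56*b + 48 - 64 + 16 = 56*b^3 - 208*b^2 - 64*b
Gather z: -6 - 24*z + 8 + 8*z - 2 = -16*z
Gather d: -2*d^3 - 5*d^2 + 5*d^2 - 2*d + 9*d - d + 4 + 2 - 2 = -2*d^3 + 6*d + 4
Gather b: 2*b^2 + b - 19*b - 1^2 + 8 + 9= 2*b^2 - 18*b + 16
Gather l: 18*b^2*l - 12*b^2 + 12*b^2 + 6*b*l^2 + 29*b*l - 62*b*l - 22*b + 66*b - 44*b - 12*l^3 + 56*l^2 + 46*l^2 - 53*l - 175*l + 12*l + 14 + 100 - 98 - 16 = -12*l^3 + l^2*(6*b + 102) + l*(18*b^2 - 33*b - 216)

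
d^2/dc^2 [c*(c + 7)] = 2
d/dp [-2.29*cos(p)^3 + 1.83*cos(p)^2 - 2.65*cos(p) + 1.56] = (6.87*cos(p)^2 - 3.66*cos(p) + 2.65)*sin(p)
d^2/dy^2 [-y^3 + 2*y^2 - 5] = 4 - 6*y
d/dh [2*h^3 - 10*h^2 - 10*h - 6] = 6*h^2 - 20*h - 10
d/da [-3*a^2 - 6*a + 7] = -6*a - 6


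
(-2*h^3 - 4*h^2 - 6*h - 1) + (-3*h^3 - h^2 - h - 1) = -5*h^3 - 5*h^2 - 7*h - 2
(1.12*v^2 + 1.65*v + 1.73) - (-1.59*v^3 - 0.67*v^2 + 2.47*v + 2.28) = 1.59*v^3 + 1.79*v^2 - 0.82*v - 0.55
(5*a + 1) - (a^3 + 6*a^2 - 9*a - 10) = -a^3 - 6*a^2 + 14*a + 11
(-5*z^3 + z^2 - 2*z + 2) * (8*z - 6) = -40*z^4 + 38*z^3 - 22*z^2 + 28*z - 12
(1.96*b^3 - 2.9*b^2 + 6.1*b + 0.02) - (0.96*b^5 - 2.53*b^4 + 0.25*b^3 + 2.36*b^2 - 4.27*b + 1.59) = -0.96*b^5 + 2.53*b^4 + 1.71*b^3 - 5.26*b^2 + 10.37*b - 1.57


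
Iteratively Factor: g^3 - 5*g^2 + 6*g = (g)*(g^2 - 5*g + 6) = g*(g - 3)*(g - 2)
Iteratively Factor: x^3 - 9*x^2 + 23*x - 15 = (x - 5)*(x^2 - 4*x + 3) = (x - 5)*(x - 3)*(x - 1)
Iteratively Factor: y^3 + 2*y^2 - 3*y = (y + 3)*(y^2 - y) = (y - 1)*(y + 3)*(y)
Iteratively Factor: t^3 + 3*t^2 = (t)*(t^2 + 3*t) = t*(t + 3)*(t)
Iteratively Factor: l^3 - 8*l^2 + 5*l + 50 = (l + 2)*(l^2 - 10*l + 25) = (l - 5)*(l + 2)*(l - 5)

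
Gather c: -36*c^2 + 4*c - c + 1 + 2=-36*c^2 + 3*c + 3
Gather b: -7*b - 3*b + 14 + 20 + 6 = 40 - 10*b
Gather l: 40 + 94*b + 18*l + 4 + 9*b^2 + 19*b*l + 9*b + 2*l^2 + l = 9*b^2 + 103*b + 2*l^2 + l*(19*b + 19) + 44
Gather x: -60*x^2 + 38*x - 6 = -60*x^2 + 38*x - 6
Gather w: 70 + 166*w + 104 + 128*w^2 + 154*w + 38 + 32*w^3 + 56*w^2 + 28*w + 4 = 32*w^3 + 184*w^2 + 348*w + 216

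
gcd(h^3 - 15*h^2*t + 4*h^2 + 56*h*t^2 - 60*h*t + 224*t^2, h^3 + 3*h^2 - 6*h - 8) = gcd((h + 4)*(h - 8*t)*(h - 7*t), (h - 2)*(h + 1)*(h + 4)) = h + 4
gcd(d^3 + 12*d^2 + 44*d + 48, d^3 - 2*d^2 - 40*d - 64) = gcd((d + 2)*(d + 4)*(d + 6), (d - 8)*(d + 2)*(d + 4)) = d^2 + 6*d + 8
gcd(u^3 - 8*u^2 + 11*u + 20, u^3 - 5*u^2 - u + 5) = u^2 - 4*u - 5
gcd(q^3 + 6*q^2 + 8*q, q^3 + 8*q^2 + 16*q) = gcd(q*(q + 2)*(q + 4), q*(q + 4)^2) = q^2 + 4*q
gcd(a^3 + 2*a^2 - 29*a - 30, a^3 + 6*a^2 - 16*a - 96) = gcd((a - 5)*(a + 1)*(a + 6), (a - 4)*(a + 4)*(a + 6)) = a + 6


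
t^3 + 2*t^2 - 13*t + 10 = (t - 2)*(t - 1)*(t + 5)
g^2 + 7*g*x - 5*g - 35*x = (g - 5)*(g + 7*x)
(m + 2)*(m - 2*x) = m^2 - 2*m*x + 2*m - 4*x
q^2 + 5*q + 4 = (q + 1)*(q + 4)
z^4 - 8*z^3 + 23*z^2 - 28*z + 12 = (z - 3)*(z - 2)^2*(z - 1)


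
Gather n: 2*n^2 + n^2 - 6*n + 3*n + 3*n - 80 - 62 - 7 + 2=3*n^2 - 147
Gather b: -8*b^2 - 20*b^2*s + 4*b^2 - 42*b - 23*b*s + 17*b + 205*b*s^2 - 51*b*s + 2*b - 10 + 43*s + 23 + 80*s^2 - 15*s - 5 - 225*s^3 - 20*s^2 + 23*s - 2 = b^2*(-20*s - 4) + b*(205*s^2 - 74*s - 23) - 225*s^3 + 60*s^2 + 51*s + 6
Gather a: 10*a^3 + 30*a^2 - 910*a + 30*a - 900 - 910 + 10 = 10*a^3 + 30*a^2 - 880*a - 1800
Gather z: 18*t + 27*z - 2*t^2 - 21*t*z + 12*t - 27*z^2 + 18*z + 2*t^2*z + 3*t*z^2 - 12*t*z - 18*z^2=-2*t^2 + 30*t + z^2*(3*t - 45) + z*(2*t^2 - 33*t + 45)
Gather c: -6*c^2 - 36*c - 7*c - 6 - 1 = -6*c^2 - 43*c - 7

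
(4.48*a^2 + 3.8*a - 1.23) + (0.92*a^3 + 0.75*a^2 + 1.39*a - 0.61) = 0.92*a^3 + 5.23*a^2 + 5.19*a - 1.84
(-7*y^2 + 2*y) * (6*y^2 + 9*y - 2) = -42*y^4 - 51*y^3 + 32*y^2 - 4*y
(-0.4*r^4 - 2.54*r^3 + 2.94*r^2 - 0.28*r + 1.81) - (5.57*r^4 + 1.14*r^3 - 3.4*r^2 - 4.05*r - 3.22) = -5.97*r^4 - 3.68*r^3 + 6.34*r^2 + 3.77*r + 5.03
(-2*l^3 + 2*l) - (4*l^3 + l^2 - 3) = -6*l^3 - l^2 + 2*l + 3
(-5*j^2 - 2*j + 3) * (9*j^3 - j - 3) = -45*j^5 - 18*j^4 + 32*j^3 + 17*j^2 + 3*j - 9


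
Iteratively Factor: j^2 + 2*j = (j + 2)*(j)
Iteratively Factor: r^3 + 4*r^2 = (r)*(r^2 + 4*r) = r^2*(r + 4)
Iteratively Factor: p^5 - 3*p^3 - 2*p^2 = (p + 1)*(p^4 - p^3 - 2*p^2) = p*(p + 1)*(p^3 - p^2 - 2*p) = p^2*(p + 1)*(p^2 - p - 2) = p^2*(p - 2)*(p + 1)*(p + 1)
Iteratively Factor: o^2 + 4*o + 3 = (o + 3)*(o + 1)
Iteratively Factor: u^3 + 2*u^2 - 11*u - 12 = (u - 3)*(u^2 + 5*u + 4) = (u - 3)*(u + 4)*(u + 1)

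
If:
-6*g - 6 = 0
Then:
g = -1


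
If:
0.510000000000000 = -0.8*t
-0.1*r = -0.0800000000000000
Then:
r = 0.80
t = -0.64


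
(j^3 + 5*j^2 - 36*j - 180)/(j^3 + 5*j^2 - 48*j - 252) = (j^2 - j - 30)/(j^2 - j - 42)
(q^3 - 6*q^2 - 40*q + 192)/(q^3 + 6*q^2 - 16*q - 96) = (q - 8)/(q + 4)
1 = 1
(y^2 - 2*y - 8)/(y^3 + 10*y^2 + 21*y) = (y^2 - 2*y - 8)/(y*(y^2 + 10*y + 21))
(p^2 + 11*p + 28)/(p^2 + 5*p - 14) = (p + 4)/(p - 2)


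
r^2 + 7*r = r*(r + 7)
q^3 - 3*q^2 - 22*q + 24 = (q - 6)*(q - 1)*(q + 4)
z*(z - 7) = z^2 - 7*z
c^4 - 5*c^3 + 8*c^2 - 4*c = c*(c - 2)^2*(c - 1)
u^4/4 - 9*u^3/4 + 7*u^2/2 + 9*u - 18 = (u/4 + 1/2)*(u - 6)*(u - 3)*(u - 2)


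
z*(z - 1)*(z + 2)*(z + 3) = z^4 + 4*z^3 + z^2 - 6*z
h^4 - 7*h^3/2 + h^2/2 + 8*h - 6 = (h - 2)^2*(h - 1)*(h + 3/2)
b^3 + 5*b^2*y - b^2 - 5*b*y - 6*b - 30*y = (b - 3)*(b + 2)*(b + 5*y)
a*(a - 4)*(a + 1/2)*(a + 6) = a^4 + 5*a^3/2 - 23*a^2 - 12*a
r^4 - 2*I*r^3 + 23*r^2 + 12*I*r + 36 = (r - 6*I)*(r - I)*(r + 2*I)*(r + 3*I)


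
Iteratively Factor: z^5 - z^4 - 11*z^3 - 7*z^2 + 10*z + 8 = (z + 2)*(z^4 - 3*z^3 - 5*z^2 + 3*z + 4) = (z - 1)*(z + 2)*(z^3 - 2*z^2 - 7*z - 4) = (z - 1)*(z + 1)*(z + 2)*(z^2 - 3*z - 4) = (z - 1)*(z + 1)^2*(z + 2)*(z - 4)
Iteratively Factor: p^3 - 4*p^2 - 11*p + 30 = (p - 2)*(p^2 - 2*p - 15) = (p - 5)*(p - 2)*(p + 3)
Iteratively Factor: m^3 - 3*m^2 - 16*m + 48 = (m - 3)*(m^2 - 16) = (m - 4)*(m - 3)*(m + 4)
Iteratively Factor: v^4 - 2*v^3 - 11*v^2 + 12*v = (v - 1)*(v^3 - v^2 - 12*v) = (v - 1)*(v + 3)*(v^2 - 4*v) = (v - 4)*(v - 1)*(v + 3)*(v)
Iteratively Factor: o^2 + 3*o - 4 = (o - 1)*(o + 4)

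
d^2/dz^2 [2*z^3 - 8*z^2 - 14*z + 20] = 12*z - 16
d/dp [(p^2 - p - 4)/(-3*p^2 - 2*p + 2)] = 5*(-p^2 - 4*p - 2)/(9*p^4 + 12*p^3 - 8*p^2 - 8*p + 4)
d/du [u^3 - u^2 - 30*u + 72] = 3*u^2 - 2*u - 30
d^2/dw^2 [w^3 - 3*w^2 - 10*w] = 6*w - 6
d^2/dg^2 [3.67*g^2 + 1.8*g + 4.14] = 7.34000000000000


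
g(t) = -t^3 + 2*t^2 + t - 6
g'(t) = -3*t^2 + 4*t + 1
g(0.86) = -4.30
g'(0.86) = 2.22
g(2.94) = -11.18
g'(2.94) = -13.17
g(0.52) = -5.08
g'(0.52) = 2.27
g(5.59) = -112.59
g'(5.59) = -70.38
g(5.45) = -103.02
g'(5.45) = -66.31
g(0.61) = -4.87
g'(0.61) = 2.32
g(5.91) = -136.66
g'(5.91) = -80.14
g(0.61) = -4.87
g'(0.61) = 2.32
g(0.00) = -6.00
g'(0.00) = 1.00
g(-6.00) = 276.00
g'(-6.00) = -131.00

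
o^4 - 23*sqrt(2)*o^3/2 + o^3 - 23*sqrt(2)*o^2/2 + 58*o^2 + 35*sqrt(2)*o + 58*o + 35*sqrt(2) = (o + 1)*(o - 7*sqrt(2))*(o - 5*sqrt(2))*(o + sqrt(2)/2)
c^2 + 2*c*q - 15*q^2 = (c - 3*q)*(c + 5*q)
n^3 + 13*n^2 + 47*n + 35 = (n + 1)*(n + 5)*(n + 7)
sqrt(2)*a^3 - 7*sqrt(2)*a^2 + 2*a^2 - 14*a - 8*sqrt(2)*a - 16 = (a - 8)*(a + sqrt(2))*(sqrt(2)*a + sqrt(2))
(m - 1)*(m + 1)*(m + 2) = m^3 + 2*m^2 - m - 2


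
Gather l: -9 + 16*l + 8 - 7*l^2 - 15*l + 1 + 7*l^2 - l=0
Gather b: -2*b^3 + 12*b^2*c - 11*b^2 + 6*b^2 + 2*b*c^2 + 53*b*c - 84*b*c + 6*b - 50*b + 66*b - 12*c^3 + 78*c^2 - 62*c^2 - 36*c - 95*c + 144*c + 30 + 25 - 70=-2*b^3 + b^2*(12*c - 5) + b*(2*c^2 - 31*c + 22) - 12*c^3 + 16*c^2 + 13*c - 15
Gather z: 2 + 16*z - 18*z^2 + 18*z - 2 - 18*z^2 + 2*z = -36*z^2 + 36*z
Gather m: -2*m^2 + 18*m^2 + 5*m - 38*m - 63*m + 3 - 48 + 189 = 16*m^2 - 96*m + 144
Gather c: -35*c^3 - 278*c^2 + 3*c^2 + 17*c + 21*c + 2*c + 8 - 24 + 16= -35*c^3 - 275*c^2 + 40*c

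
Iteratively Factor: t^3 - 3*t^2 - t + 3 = (t + 1)*(t^2 - 4*t + 3) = (t - 3)*(t + 1)*(t - 1)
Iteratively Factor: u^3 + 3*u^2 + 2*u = (u + 1)*(u^2 + 2*u) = u*(u + 1)*(u + 2)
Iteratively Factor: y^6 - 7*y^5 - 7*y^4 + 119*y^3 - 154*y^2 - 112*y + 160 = (y - 2)*(y^5 - 5*y^4 - 17*y^3 + 85*y^2 + 16*y - 80) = (y - 2)*(y + 4)*(y^4 - 9*y^3 + 19*y^2 + 9*y - 20) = (y - 2)*(y - 1)*(y + 4)*(y^3 - 8*y^2 + 11*y + 20) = (y - 2)*(y - 1)*(y + 1)*(y + 4)*(y^2 - 9*y + 20) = (y - 4)*(y - 2)*(y - 1)*(y + 1)*(y + 4)*(y - 5)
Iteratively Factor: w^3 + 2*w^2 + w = (w)*(w^2 + 2*w + 1) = w*(w + 1)*(w + 1)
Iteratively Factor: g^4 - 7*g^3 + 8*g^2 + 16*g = (g)*(g^3 - 7*g^2 + 8*g + 16) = g*(g - 4)*(g^2 - 3*g - 4) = g*(g - 4)*(g + 1)*(g - 4)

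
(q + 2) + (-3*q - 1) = 1 - 2*q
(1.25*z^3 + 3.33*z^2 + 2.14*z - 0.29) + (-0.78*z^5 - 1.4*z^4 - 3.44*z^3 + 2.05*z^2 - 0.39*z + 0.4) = -0.78*z^5 - 1.4*z^4 - 2.19*z^3 + 5.38*z^2 + 1.75*z + 0.11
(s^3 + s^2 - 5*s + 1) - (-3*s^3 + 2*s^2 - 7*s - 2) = 4*s^3 - s^2 + 2*s + 3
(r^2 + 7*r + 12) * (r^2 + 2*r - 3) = r^4 + 9*r^3 + 23*r^2 + 3*r - 36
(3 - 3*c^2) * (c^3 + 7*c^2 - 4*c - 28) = -3*c^5 - 21*c^4 + 15*c^3 + 105*c^2 - 12*c - 84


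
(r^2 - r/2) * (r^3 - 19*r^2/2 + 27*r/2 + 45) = r^5 - 10*r^4 + 73*r^3/4 + 153*r^2/4 - 45*r/2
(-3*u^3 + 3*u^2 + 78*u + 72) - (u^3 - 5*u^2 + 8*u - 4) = -4*u^3 + 8*u^2 + 70*u + 76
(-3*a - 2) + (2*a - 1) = -a - 3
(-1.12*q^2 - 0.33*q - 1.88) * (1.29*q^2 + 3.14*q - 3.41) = -1.4448*q^4 - 3.9425*q^3 + 0.357800000000001*q^2 - 4.7779*q + 6.4108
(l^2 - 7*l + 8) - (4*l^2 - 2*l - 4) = -3*l^2 - 5*l + 12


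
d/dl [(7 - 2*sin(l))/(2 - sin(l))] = 3*cos(l)/(sin(l) - 2)^2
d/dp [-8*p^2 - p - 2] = -16*p - 1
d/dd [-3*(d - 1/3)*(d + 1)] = -6*d - 2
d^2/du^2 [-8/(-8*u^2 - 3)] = 384*(8*u^2 - 1)/(8*u^2 + 3)^3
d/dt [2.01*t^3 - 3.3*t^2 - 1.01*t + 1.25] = 6.03*t^2 - 6.6*t - 1.01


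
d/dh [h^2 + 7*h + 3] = 2*h + 7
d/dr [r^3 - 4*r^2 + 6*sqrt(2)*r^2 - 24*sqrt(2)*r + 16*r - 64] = 3*r^2 - 8*r + 12*sqrt(2)*r - 24*sqrt(2) + 16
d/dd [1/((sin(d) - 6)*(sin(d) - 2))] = 2*(4 - sin(d))*cos(d)/((sin(d) - 6)^2*(sin(d) - 2)^2)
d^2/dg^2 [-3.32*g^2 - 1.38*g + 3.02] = -6.64000000000000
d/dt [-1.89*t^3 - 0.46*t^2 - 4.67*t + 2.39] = -5.67*t^2 - 0.92*t - 4.67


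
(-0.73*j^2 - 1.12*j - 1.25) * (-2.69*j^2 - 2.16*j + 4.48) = 1.9637*j^4 + 4.5896*j^3 + 2.5113*j^2 - 2.3176*j - 5.6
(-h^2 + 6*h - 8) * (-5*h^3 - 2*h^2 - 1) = 5*h^5 - 28*h^4 + 28*h^3 + 17*h^2 - 6*h + 8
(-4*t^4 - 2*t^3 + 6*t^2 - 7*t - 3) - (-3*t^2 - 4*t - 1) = -4*t^4 - 2*t^3 + 9*t^2 - 3*t - 2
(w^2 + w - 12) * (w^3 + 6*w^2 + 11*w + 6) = w^5 + 7*w^4 + 5*w^3 - 55*w^2 - 126*w - 72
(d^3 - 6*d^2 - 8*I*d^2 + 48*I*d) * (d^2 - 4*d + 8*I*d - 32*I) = d^5 - 10*d^4 + 88*d^3 - 640*d^2 + 1536*d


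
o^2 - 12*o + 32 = (o - 8)*(o - 4)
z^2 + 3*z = z*(z + 3)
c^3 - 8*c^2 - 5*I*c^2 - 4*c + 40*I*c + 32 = (c - 8)*(c - 4*I)*(c - I)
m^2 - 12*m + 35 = (m - 7)*(m - 5)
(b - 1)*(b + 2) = b^2 + b - 2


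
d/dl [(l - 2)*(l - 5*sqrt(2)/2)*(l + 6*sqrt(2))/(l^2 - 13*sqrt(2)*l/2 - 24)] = (2*l^4 - 26*sqrt(2)*l^3 - 175*l^2 + 40*sqrt(2)*l^2 - 336*sqrt(2)*l - 48*l + 1440 + 1116*sqrt(2))/(2*l^4 - 26*sqrt(2)*l^3 + 73*l^2 + 624*sqrt(2)*l + 1152)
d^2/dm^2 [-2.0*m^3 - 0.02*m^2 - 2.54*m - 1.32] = -12.0*m - 0.04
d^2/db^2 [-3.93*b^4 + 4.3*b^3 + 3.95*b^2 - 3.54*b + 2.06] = -47.16*b^2 + 25.8*b + 7.9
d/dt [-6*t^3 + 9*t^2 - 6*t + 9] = -18*t^2 + 18*t - 6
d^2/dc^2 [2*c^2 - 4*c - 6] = 4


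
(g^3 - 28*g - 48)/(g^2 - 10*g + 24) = (g^2 + 6*g + 8)/(g - 4)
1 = 1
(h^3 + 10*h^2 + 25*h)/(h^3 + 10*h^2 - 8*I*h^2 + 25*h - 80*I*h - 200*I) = h/(h - 8*I)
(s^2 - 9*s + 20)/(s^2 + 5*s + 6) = (s^2 - 9*s + 20)/(s^2 + 5*s + 6)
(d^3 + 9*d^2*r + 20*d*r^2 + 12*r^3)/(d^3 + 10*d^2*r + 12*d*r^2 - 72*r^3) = (-d^2 - 3*d*r - 2*r^2)/(-d^2 - 4*d*r + 12*r^2)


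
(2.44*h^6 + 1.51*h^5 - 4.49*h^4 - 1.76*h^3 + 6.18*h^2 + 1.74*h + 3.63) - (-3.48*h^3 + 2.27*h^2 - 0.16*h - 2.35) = 2.44*h^6 + 1.51*h^5 - 4.49*h^4 + 1.72*h^3 + 3.91*h^2 + 1.9*h + 5.98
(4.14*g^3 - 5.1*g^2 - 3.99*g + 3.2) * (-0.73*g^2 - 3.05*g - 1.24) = -3.0222*g^5 - 8.904*g^4 + 13.3341*g^3 + 16.1575*g^2 - 4.8124*g - 3.968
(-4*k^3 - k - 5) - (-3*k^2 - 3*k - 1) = -4*k^3 + 3*k^2 + 2*k - 4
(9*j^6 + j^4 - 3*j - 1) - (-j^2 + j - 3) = 9*j^6 + j^4 + j^2 - 4*j + 2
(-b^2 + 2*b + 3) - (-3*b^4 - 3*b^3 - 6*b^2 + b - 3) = 3*b^4 + 3*b^3 + 5*b^2 + b + 6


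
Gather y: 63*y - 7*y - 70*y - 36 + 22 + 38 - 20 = 4 - 14*y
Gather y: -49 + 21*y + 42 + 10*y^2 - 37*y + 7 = 10*y^2 - 16*y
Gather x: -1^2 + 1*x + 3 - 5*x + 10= 12 - 4*x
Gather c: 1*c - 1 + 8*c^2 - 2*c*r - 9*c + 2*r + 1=8*c^2 + c*(-2*r - 8) + 2*r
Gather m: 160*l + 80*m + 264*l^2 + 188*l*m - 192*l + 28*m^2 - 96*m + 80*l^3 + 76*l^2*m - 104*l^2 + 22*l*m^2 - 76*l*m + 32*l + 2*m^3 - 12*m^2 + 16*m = 80*l^3 + 160*l^2 + 2*m^3 + m^2*(22*l + 16) + m*(76*l^2 + 112*l)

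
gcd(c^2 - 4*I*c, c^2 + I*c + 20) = c - 4*I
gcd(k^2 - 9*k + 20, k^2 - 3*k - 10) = k - 5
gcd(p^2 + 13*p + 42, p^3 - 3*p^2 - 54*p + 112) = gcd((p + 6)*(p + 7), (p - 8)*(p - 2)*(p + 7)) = p + 7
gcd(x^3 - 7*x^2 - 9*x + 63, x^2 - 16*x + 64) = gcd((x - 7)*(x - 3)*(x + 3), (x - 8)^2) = 1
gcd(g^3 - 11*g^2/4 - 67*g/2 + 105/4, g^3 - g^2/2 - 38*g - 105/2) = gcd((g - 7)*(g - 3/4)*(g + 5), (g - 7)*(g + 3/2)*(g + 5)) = g^2 - 2*g - 35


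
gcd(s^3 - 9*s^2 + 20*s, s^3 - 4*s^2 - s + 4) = s - 4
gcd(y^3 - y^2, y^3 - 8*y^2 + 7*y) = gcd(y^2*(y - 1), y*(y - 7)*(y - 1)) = y^2 - y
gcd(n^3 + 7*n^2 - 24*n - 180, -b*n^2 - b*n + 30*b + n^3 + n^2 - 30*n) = n^2 + n - 30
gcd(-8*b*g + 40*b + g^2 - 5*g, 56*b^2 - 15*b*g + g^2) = 8*b - g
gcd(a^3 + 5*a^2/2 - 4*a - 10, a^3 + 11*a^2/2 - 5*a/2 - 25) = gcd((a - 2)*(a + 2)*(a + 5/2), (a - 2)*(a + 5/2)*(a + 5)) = a^2 + a/2 - 5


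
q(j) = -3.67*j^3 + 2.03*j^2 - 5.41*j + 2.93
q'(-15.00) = -2543.56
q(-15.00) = 12927.08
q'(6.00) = -377.41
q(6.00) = -749.17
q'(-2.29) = -72.44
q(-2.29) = 70.04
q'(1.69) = -29.99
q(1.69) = -18.13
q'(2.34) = -56.20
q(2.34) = -45.64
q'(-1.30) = -29.29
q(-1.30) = 21.46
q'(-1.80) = -48.39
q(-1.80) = 40.65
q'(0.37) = -5.42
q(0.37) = 1.02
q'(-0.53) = -10.65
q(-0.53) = 6.91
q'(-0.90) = -17.98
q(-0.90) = 12.12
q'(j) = -11.01*j^2 + 4.06*j - 5.41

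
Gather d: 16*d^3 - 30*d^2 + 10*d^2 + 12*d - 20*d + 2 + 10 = 16*d^3 - 20*d^2 - 8*d + 12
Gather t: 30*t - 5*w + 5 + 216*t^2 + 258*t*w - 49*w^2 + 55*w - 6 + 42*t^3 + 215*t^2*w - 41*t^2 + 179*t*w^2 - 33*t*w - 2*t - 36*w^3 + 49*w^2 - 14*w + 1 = 42*t^3 + t^2*(215*w + 175) + t*(179*w^2 + 225*w + 28) - 36*w^3 + 36*w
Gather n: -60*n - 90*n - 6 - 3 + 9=-150*n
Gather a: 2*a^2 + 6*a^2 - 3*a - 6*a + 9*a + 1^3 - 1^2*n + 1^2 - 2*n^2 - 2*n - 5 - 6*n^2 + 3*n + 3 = 8*a^2 - 8*n^2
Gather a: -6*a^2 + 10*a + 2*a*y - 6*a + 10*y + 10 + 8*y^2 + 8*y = -6*a^2 + a*(2*y + 4) + 8*y^2 + 18*y + 10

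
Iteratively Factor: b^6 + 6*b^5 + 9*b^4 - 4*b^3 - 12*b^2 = (b + 2)*(b^5 + 4*b^4 + b^3 - 6*b^2) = b*(b + 2)*(b^4 + 4*b^3 + b^2 - 6*b) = b*(b - 1)*(b + 2)*(b^3 + 5*b^2 + 6*b) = b*(b - 1)*(b + 2)^2*(b^2 + 3*b) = b^2*(b - 1)*(b + 2)^2*(b + 3)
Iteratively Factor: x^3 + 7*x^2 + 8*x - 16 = (x - 1)*(x^2 + 8*x + 16) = (x - 1)*(x + 4)*(x + 4)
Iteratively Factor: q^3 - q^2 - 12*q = (q + 3)*(q^2 - 4*q) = (q - 4)*(q + 3)*(q)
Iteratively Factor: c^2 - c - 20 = (c - 5)*(c + 4)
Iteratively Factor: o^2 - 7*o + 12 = (o - 4)*(o - 3)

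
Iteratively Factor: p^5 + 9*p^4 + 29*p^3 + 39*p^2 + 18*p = (p + 1)*(p^4 + 8*p^3 + 21*p^2 + 18*p) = (p + 1)*(p + 3)*(p^3 + 5*p^2 + 6*p) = (p + 1)*(p + 2)*(p + 3)*(p^2 + 3*p) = (p + 1)*(p + 2)*(p + 3)^2*(p)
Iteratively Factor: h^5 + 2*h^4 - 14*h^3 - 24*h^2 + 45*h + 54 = (h + 3)*(h^4 - h^3 - 11*h^2 + 9*h + 18) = (h + 1)*(h + 3)*(h^3 - 2*h^2 - 9*h + 18) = (h - 3)*(h + 1)*(h + 3)*(h^2 + h - 6) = (h - 3)*(h - 2)*(h + 1)*(h + 3)*(h + 3)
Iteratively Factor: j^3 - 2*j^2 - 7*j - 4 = (j + 1)*(j^2 - 3*j - 4) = (j - 4)*(j + 1)*(j + 1)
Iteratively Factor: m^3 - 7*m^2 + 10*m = (m)*(m^2 - 7*m + 10) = m*(m - 5)*(m - 2)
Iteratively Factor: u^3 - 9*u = (u)*(u^2 - 9) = u*(u - 3)*(u + 3)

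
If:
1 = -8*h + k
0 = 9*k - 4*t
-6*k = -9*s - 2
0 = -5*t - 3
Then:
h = -19/120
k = -4/15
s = -2/5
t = -3/5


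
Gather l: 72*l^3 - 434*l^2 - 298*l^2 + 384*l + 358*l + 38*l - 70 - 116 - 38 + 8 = 72*l^3 - 732*l^2 + 780*l - 216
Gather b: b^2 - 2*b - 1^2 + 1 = b^2 - 2*b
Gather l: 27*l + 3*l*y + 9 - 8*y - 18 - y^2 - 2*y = l*(3*y + 27) - y^2 - 10*y - 9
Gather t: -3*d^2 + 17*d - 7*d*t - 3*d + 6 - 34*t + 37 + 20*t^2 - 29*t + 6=-3*d^2 + 14*d + 20*t^2 + t*(-7*d - 63) + 49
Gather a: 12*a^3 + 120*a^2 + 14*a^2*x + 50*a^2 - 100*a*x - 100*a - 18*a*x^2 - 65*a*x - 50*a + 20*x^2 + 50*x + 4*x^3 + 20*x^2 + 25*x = 12*a^3 + a^2*(14*x + 170) + a*(-18*x^2 - 165*x - 150) + 4*x^3 + 40*x^2 + 75*x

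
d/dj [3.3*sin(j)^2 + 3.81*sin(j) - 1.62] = (6.6*sin(j) + 3.81)*cos(j)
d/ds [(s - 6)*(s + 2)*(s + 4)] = 3*s^2 - 28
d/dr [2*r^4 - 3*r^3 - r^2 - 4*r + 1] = 8*r^3 - 9*r^2 - 2*r - 4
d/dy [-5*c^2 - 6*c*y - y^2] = -6*c - 2*y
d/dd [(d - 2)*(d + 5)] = 2*d + 3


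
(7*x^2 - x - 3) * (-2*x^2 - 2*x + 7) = -14*x^4 - 12*x^3 + 57*x^2 - x - 21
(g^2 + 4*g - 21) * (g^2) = g^4 + 4*g^3 - 21*g^2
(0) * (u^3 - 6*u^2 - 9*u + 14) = 0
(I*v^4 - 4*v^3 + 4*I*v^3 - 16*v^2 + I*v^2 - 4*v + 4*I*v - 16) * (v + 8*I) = I*v^5 - 12*v^4 + 4*I*v^4 - 48*v^3 - 31*I*v^3 - 12*v^2 - 124*I*v^2 - 48*v - 32*I*v - 128*I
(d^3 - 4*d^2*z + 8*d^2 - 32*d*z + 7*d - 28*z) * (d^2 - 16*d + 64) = d^5 - 4*d^4*z - 8*d^4 + 32*d^3*z - 57*d^3 + 228*d^2*z + 400*d^2 - 1600*d*z + 448*d - 1792*z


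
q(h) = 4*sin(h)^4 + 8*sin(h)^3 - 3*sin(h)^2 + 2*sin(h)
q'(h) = 16*sin(h)^3*cos(h) + 24*sin(h)^2*cos(h) - 6*sin(h)*cos(h) + 2*cos(h)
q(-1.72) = -8.82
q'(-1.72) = -2.37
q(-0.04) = -0.09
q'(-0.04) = 2.28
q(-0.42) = -1.75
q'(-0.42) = 6.71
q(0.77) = 3.58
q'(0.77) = 10.66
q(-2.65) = -2.26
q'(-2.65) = -7.49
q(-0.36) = -1.36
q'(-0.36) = 5.98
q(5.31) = -6.36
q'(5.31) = 8.06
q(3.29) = -0.39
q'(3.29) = -3.32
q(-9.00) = -1.78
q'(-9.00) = -6.77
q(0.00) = 0.00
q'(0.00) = 2.00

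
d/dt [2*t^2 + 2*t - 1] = 4*t + 2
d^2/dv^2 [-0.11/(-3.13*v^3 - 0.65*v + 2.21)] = (-2.0658*v*(3.13*v^3 + 0.65*v - 2.21) + 0.11*(9.39*v^2 + 0.65)*(18.78*v^2 + 1.3))/(3.13*v^3 + 0.65*v - 2.21)^3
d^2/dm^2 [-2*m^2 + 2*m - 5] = -4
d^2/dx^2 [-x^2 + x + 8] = -2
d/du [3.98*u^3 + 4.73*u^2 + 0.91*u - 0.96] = 11.94*u^2 + 9.46*u + 0.91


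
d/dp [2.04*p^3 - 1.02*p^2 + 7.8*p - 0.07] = 6.12*p^2 - 2.04*p + 7.8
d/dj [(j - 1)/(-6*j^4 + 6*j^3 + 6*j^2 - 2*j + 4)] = (-3*j^4 + 3*j^3 + 3*j^2 - j + (j - 1)*(12*j^3 - 9*j^2 - 6*j + 1) + 2)/(2*(-3*j^4 + 3*j^3 + 3*j^2 - j + 2)^2)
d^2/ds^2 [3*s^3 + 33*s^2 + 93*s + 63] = 18*s + 66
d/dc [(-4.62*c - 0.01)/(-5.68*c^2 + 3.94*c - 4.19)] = (-26.2416*c^2 - 0.113600000000002*c + 19.3972)/(32.2624*c^4 - 44.7584*c^3 + 63.122*c^2 - 33.0172*c + 17.5561)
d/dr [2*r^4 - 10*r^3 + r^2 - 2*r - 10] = 8*r^3 - 30*r^2 + 2*r - 2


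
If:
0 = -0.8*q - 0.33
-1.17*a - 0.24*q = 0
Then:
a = 0.08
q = -0.41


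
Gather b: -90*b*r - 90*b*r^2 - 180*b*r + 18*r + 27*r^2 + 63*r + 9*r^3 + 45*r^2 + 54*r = b*(-90*r^2 - 270*r) + 9*r^3 + 72*r^2 + 135*r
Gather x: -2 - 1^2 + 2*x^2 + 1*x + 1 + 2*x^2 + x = 4*x^2 + 2*x - 2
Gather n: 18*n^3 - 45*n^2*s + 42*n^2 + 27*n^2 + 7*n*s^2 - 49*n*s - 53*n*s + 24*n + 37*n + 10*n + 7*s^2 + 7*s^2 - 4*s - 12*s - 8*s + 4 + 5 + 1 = 18*n^3 + n^2*(69 - 45*s) + n*(7*s^2 - 102*s + 71) + 14*s^2 - 24*s + 10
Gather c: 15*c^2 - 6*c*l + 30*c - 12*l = 15*c^2 + c*(30 - 6*l) - 12*l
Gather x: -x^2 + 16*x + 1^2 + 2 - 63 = -x^2 + 16*x - 60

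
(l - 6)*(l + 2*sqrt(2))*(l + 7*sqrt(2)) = l^3 - 6*l^2 + 9*sqrt(2)*l^2 - 54*sqrt(2)*l + 28*l - 168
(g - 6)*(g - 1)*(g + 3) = g^3 - 4*g^2 - 15*g + 18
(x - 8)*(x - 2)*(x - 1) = x^3 - 11*x^2 + 26*x - 16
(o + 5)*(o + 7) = o^2 + 12*o + 35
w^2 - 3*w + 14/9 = (w - 7/3)*(w - 2/3)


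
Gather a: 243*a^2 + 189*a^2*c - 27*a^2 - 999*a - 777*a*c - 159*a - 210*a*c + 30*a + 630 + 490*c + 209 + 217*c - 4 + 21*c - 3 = a^2*(189*c + 216) + a*(-987*c - 1128) + 728*c + 832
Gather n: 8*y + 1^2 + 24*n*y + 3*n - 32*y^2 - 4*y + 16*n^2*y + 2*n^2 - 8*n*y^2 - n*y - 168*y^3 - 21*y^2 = n^2*(16*y + 2) + n*(-8*y^2 + 23*y + 3) - 168*y^3 - 53*y^2 + 4*y + 1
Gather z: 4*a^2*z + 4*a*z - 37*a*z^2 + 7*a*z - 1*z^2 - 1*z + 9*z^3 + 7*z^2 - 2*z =9*z^3 + z^2*(6 - 37*a) + z*(4*a^2 + 11*a - 3)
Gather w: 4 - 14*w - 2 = 2 - 14*w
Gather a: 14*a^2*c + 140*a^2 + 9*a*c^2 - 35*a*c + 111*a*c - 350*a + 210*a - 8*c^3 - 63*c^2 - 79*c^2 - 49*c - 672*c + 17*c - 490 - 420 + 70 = a^2*(14*c + 140) + a*(9*c^2 + 76*c - 140) - 8*c^3 - 142*c^2 - 704*c - 840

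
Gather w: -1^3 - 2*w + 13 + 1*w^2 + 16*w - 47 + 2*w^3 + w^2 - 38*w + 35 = 2*w^3 + 2*w^2 - 24*w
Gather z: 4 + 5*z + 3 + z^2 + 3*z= z^2 + 8*z + 7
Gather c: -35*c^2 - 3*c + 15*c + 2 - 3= -35*c^2 + 12*c - 1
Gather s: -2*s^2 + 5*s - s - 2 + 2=-2*s^2 + 4*s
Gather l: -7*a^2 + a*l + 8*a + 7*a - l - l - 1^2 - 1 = -7*a^2 + 15*a + l*(a - 2) - 2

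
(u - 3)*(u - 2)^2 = u^3 - 7*u^2 + 16*u - 12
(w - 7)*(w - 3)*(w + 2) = w^3 - 8*w^2 + w + 42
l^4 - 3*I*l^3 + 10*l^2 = l^2*(l - 5*I)*(l + 2*I)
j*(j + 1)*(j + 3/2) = j^3 + 5*j^2/2 + 3*j/2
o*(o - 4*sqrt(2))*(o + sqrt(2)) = o^3 - 3*sqrt(2)*o^2 - 8*o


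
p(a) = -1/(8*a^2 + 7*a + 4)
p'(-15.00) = 0.00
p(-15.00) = 0.00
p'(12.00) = 0.00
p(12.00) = 0.00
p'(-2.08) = -0.05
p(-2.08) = -0.04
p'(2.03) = 0.02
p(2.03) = -0.02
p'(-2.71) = -0.02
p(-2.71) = -0.02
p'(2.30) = 0.01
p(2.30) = -0.02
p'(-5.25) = -0.00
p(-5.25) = -0.01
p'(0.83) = 0.09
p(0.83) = -0.07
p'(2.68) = 0.01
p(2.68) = -0.01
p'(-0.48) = -0.11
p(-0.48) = -0.40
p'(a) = -(-16*a - 7)/(8*a^2 + 7*a + 4)^2 = (16*a + 7)/(8*a^2 + 7*a + 4)^2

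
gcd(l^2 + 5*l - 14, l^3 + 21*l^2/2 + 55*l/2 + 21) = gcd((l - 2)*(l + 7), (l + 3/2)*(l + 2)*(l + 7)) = l + 7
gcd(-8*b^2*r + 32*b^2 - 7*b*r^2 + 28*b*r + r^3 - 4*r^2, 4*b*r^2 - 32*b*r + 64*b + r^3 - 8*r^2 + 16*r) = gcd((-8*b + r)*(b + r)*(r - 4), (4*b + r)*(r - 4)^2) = r - 4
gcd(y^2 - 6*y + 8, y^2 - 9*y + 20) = y - 4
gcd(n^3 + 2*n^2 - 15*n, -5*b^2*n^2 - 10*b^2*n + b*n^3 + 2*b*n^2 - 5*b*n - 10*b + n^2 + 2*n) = 1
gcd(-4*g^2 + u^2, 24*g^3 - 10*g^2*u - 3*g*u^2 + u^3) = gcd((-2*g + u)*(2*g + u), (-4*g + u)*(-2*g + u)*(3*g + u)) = -2*g + u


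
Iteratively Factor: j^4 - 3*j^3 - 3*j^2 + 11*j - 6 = (j - 1)*(j^3 - 2*j^2 - 5*j + 6) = (j - 3)*(j - 1)*(j^2 + j - 2) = (j - 3)*(j - 1)^2*(j + 2)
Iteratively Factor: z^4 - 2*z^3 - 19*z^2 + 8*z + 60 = (z + 3)*(z^3 - 5*z^2 - 4*z + 20) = (z - 2)*(z + 3)*(z^2 - 3*z - 10) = (z - 5)*(z - 2)*(z + 3)*(z + 2)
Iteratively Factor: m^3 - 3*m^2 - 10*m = (m - 5)*(m^2 + 2*m) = (m - 5)*(m + 2)*(m)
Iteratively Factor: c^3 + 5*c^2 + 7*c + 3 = (c + 3)*(c^2 + 2*c + 1) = (c + 1)*(c + 3)*(c + 1)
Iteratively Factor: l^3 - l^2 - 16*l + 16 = (l + 4)*(l^2 - 5*l + 4) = (l - 1)*(l + 4)*(l - 4)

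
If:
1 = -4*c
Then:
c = -1/4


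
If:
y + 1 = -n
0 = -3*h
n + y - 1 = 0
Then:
No Solution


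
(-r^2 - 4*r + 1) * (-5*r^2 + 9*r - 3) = 5*r^4 + 11*r^3 - 38*r^2 + 21*r - 3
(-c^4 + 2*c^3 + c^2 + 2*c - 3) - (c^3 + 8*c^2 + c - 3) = -c^4 + c^3 - 7*c^2 + c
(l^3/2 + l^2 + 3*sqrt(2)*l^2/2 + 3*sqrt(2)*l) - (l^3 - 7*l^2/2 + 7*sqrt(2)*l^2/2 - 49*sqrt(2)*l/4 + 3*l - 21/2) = -l^3/2 - 2*sqrt(2)*l^2 + 9*l^2/2 - 3*l + 61*sqrt(2)*l/4 + 21/2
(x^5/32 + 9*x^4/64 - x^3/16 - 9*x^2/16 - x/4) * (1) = x^5/32 + 9*x^4/64 - x^3/16 - 9*x^2/16 - x/4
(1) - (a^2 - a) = -a^2 + a + 1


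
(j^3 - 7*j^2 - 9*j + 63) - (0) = j^3 - 7*j^2 - 9*j + 63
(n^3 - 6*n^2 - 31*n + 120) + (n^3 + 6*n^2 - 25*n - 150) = 2*n^3 - 56*n - 30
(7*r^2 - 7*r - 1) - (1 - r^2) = 8*r^2 - 7*r - 2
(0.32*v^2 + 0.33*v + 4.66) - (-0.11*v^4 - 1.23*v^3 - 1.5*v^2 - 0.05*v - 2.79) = 0.11*v^4 + 1.23*v^3 + 1.82*v^2 + 0.38*v + 7.45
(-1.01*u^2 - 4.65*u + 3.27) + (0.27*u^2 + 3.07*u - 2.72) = -0.74*u^2 - 1.58*u + 0.55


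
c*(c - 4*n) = c^2 - 4*c*n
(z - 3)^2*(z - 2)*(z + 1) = z^4 - 7*z^3 + 13*z^2 + 3*z - 18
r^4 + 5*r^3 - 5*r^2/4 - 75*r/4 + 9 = (r - 3/2)*(r - 1/2)*(r + 3)*(r + 4)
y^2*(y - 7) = y^3 - 7*y^2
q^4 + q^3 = q^3*(q + 1)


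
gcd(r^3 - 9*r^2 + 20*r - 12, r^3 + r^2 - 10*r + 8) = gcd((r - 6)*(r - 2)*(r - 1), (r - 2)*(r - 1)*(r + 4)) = r^2 - 3*r + 2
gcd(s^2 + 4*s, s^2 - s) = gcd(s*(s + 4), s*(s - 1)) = s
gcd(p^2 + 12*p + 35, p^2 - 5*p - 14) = 1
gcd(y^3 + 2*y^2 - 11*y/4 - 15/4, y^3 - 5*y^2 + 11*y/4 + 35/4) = y + 1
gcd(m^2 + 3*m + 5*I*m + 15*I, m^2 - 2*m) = 1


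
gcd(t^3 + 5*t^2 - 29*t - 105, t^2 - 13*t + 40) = t - 5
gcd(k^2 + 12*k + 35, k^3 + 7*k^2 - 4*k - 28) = k + 7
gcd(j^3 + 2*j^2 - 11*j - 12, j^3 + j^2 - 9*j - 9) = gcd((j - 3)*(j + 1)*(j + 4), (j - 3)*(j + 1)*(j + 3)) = j^2 - 2*j - 3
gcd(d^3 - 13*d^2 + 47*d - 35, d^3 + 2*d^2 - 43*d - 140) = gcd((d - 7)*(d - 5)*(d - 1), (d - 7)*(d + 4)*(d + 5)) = d - 7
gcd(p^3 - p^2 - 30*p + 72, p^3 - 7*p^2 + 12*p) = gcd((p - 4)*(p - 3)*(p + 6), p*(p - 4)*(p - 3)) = p^2 - 7*p + 12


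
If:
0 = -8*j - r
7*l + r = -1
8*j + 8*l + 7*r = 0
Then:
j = -1/34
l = -3/17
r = 4/17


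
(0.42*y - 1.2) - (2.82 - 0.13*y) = 0.55*y - 4.02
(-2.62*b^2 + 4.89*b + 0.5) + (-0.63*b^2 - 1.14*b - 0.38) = -3.25*b^2 + 3.75*b + 0.12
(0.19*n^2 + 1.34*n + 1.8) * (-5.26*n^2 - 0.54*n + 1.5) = -0.9994*n^4 - 7.151*n^3 - 9.9066*n^2 + 1.038*n + 2.7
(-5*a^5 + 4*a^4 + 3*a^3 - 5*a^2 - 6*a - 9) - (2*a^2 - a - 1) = -5*a^5 + 4*a^4 + 3*a^3 - 7*a^2 - 5*a - 8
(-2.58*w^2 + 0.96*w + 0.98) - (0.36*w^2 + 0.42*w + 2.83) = -2.94*w^2 + 0.54*w - 1.85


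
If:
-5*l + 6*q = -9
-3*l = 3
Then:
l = -1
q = -7/3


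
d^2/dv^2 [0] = 0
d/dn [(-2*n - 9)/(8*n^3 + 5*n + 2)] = (-16*n^3 - 10*n + (2*n + 9)*(24*n^2 + 5) - 4)/(8*n^3 + 5*n + 2)^2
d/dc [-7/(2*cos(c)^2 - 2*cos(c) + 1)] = 14*(sin(c) - sin(2*c))/(2*cos(c) - cos(2*c) - 2)^2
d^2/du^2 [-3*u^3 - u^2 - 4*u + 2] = -18*u - 2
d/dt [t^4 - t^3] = t^2*(4*t - 3)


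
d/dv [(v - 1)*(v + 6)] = 2*v + 5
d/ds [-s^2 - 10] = -2*s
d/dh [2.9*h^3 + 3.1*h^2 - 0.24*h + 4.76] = 8.7*h^2 + 6.2*h - 0.24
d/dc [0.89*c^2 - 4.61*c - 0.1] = 1.78*c - 4.61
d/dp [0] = 0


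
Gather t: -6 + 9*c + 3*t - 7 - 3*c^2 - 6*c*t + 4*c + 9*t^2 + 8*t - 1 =-3*c^2 + 13*c + 9*t^2 + t*(11 - 6*c) - 14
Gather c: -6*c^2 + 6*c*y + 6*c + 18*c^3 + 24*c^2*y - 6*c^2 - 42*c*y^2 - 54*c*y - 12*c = 18*c^3 + c^2*(24*y - 12) + c*(-42*y^2 - 48*y - 6)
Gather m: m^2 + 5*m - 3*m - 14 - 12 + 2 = m^2 + 2*m - 24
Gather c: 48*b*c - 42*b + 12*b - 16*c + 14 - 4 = -30*b + c*(48*b - 16) + 10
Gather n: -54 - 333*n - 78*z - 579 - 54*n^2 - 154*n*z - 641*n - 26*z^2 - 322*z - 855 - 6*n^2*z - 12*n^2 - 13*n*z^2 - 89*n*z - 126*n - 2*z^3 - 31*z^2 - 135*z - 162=n^2*(-6*z - 66) + n*(-13*z^2 - 243*z - 1100) - 2*z^3 - 57*z^2 - 535*z - 1650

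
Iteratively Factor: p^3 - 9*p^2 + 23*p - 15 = (p - 5)*(p^2 - 4*p + 3) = (p - 5)*(p - 1)*(p - 3)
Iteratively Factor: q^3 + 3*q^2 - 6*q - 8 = (q - 2)*(q^2 + 5*q + 4) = (q - 2)*(q + 4)*(q + 1)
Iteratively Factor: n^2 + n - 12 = (n - 3)*(n + 4)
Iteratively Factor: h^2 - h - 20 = (h + 4)*(h - 5)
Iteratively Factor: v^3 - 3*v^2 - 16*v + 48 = (v - 3)*(v^2 - 16) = (v - 3)*(v + 4)*(v - 4)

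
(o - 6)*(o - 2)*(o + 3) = o^3 - 5*o^2 - 12*o + 36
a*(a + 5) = a^2 + 5*a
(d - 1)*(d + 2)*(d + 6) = d^3 + 7*d^2 + 4*d - 12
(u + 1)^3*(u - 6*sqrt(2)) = u^4 - 6*sqrt(2)*u^3 + 3*u^3 - 18*sqrt(2)*u^2 + 3*u^2 - 18*sqrt(2)*u + u - 6*sqrt(2)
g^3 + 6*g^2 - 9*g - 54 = (g - 3)*(g + 3)*(g + 6)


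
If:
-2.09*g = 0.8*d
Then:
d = -2.6125*g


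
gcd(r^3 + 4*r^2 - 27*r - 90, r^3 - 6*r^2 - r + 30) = r - 5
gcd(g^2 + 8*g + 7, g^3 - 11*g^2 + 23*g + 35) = g + 1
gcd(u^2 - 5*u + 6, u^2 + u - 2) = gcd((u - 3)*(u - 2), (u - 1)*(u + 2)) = 1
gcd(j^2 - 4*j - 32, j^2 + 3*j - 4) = j + 4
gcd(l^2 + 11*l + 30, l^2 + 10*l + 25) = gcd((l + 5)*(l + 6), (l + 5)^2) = l + 5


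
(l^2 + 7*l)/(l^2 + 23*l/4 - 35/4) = 4*l/(4*l - 5)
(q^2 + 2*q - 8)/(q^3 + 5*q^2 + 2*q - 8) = (q - 2)/(q^2 + q - 2)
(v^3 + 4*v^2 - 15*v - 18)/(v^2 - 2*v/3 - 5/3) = 3*(v^2 + 3*v - 18)/(3*v - 5)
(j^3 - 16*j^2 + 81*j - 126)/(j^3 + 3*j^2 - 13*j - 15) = (j^2 - 13*j + 42)/(j^2 + 6*j + 5)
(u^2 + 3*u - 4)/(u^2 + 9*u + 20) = (u - 1)/(u + 5)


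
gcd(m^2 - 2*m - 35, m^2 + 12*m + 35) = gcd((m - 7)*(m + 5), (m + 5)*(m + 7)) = m + 5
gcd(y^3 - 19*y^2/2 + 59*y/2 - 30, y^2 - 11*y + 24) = y - 3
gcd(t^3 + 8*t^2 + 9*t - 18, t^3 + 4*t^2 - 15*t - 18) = t + 6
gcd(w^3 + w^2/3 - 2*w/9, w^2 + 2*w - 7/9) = w - 1/3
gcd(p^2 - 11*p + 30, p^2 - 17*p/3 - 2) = p - 6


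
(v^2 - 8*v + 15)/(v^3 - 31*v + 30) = (v - 3)/(v^2 + 5*v - 6)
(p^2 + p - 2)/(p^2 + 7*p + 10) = (p - 1)/(p + 5)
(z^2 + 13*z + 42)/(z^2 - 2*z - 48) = (z + 7)/(z - 8)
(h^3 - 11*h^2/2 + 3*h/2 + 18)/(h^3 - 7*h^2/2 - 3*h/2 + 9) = (h - 4)/(h - 2)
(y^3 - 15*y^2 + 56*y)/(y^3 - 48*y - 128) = y*(y - 7)/(y^2 + 8*y + 16)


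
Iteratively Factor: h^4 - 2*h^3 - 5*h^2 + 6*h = (h - 3)*(h^3 + h^2 - 2*h) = (h - 3)*(h + 2)*(h^2 - h) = (h - 3)*(h - 1)*(h + 2)*(h)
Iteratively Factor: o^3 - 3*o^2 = (o)*(o^2 - 3*o) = o*(o - 3)*(o)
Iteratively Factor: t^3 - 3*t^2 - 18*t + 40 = (t - 2)*(t^2 - t - 20) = (t - 5)*(t - 2)*(t + 4)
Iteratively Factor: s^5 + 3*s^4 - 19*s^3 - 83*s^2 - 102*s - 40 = (s + 2)*(s^4 + s^3 - 21*s^2 - 41*s - 20) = (s + 2)*(s + 4)*(s^3 - 3*s^2 - 9*s - 5) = (s - 5)*(s + 2)*(s + 4)*(s^2 + 2*s + 1) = (s - 5)*(s + 1)*(s + 2)*(s + 4)*(s + 1)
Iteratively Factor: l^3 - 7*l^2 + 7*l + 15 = (l - 5)*(l^2 - 2*l - 3) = (l - 5)*(l - 3)*(l + 1)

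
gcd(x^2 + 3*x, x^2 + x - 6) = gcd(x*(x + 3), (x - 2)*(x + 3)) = x + 3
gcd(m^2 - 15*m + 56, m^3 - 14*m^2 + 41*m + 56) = m^2 - 15*m + 56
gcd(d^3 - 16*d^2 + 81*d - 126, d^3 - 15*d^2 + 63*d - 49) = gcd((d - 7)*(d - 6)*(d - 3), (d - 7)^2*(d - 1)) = d - 7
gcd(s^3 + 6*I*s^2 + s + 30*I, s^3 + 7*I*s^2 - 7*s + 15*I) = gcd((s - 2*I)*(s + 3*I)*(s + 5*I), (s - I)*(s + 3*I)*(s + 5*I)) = s^2 + 8*I*s - 15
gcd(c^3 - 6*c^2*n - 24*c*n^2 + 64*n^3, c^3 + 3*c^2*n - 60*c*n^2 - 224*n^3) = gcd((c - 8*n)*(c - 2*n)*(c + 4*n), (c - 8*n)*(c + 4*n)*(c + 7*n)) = c^2 - 4*c*n - 32*n^2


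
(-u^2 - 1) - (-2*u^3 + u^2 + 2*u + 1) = 2*u^3 - 2*u^2 - 2*u - 2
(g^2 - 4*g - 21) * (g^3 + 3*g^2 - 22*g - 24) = g^5 - g^4 - 55*g^3 + g^2 + 558*g + 504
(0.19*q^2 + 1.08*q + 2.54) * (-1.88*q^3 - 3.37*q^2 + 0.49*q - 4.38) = -0.3572*q^5 - 2.6707*q^4 - 8.3217*q^3 - 8.8628*q^2 - 3.4858*q - 11.1252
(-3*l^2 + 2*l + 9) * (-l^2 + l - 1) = 3*l^4 - 5*l^3 - 4*l^2 + 7*l - 9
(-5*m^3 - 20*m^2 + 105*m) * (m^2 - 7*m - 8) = -5*m^5 + 15*m^4 + 285*m^3 - 575*m^2 - 840*m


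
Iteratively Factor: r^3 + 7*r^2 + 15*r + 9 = (r + 3)*(r^2 + 4*r + 3) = (r + 1)*(r + 3)*(r + 3)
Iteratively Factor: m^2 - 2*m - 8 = (m + 2)*(m - 4)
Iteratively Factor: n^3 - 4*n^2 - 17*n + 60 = (n + 4)*(n^2 - 8*n + 15) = (n - 3)*(n + 4)*(n - 5)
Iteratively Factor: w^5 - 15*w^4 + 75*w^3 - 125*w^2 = (w)*(w^4 - 15*w^3 + 75*w^2 - 125*w) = w^2*(w^3 - 15*w^2 + 75*w - 125) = w^2*(w - 5)*(w^2 - 10*w + 25) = w^2*(w - 5)^2*(w - 5)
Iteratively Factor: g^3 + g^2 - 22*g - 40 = (g + 4)*(g^2 - 3*g - 10) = (g - 5)*(g + 4)*(g + 2)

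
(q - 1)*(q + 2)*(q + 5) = q^3 + 6*q^2 + 3*q - 10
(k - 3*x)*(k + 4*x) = k^2 + k*x - 12*x^2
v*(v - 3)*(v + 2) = v^3 - v^2 - 6*v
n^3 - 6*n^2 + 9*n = n*(n - 3)^2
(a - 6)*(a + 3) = a^2 - 3*a - 18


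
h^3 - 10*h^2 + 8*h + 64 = (h - 8)*(h - 4)*(h + 2)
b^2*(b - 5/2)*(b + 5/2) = b^4 - 25*b^2/4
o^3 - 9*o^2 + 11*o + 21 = (o - 7)*(o - 3)*(o + 1)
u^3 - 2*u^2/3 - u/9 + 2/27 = (u - 2/3)*(u - 1/3)*(u + 1/3)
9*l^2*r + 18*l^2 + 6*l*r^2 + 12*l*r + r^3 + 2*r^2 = (3*l + r)^2*(r + 2)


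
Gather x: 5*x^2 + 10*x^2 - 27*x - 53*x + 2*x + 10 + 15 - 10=15*x^2 - 78*x + 15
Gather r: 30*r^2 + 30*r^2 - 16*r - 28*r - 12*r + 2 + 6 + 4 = 60*r^2 - 56*r + 12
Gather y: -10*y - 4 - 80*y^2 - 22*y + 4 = -80*y^2 - 32*y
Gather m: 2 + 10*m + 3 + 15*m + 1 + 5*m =30*m + 6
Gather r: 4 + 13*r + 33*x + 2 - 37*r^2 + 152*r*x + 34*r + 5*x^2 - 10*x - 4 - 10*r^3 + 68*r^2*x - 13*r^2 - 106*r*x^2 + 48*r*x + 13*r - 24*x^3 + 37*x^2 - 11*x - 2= -10*r^3 + r^2*(68*x - 50) + r*(-106*x^2 + 200*x + 60) - 24*x^3 + 42*x^2 + 12*x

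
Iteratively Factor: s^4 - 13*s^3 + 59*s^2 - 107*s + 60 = (s - 3)*(s^3 - 10*s^2 + 29*s - 20) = (s - 4)*(s - 3)*(s^2 - 6*s + 5) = (s - 4)*(s - 3)*(s - 1)*(s - 5)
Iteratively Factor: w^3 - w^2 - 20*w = (w)*(w^2 - w - 20) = w*(w + 4)*(w - 5)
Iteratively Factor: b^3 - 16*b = (b - 4)*(b^2 + 4*b) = (b - 4)*(b + 4)*(b)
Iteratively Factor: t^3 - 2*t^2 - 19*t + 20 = (t - 5)*(t^2 + 3*t - 4) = (t - 5)*(t + 4)*(t - 1)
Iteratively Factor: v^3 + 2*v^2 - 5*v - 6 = (v + 3)*(v^2 - v - 2) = (v - 2)*(v + 3)*(v + 1)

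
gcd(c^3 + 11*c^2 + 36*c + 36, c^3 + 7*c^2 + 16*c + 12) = c^2 + 5*c + 6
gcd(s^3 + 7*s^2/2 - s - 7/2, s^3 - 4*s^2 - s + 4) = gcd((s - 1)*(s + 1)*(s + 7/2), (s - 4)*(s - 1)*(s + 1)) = s^2 - 1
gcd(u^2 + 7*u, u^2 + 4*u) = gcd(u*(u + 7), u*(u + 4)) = u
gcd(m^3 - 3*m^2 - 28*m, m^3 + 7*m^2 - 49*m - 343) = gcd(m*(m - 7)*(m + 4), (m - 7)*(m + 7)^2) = m - 7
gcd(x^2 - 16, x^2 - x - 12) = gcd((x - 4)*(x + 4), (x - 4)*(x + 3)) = x - 4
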